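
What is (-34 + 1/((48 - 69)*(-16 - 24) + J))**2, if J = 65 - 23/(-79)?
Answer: 5912352730089/5114824324 ≈ 1155.9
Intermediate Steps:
J = 5158/79 (J = 65 - 23*(-1)/79 = 65 - 1*(-23/79) = 65 + 23/79 = 5158/79 ≈ 65.291)
(-34 + 1/((48 - 69)*(-16 - 24) + J))**2 = (-34 + 1/((48 - 69)*(-16 - 24) + 5158/79))**2 = (-34 + 1/(-21*(-40) + 5158/79))**2 = (-34 + 1/(840 + 5158/79))**2 = (-34 + 1/(71518/79))**2 = (-34 + 79/71518)**2 = (-2431533/71518)**2 = 5912352730089/5114824324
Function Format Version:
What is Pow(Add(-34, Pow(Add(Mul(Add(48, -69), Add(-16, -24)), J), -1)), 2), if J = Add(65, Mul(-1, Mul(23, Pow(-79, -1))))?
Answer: Rational(5912352730089, 5114824324) ≈ 1155.9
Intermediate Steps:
J = Rational(5158, 79) (J = Add(65, Mul(-1, Mul(23, Rational(-1, 79)))) = Add(65, Mul(-1, Rational(-23, 79))) = Add(65, Rational(23, 79)) = Rational(5158, 79) ≈ 65.291)
Pow(Add(-34, Pow(Add(Mul(Add(48, -69), Add(-16, -24)), J), -1)), 2) = Pow(Add(-34, Pow(Add(Mul(Add(48, -69), Add(-16, -24)), Rational(5158, 79)), -1)), 2) = Pow(Add(-34, Pow(Add(Mul(-21, -40), Rational(5158, 79)), -1)), 2) = Pow(Add(-34, Pow(Add(840, Rational(5158, 79)), -1)), 2) = Pow(Add(-34, Pow(Rational(71518, 79), -1)), 2) = Pow(Add(-34, Rational(79, 71518)), 2) = Pow(Rational(-2431533, 71518), 2) = Rational(5912352730089, 5114824324)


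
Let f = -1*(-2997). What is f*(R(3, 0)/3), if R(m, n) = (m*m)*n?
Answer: 0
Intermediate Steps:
R(m, n) = n*m² (R(m, n) = m²*n = n*m²)
f = 2997
f*(R(3, 0)/3) = 2997*((0*3²)/3) = 2997*((0*9)*(⅓)) = 2997*(0*(⅓)) = 2997*0 = 0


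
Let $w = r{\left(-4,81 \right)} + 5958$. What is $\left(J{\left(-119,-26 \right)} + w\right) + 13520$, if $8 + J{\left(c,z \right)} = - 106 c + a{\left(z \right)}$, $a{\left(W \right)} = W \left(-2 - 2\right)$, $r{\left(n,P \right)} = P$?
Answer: $32269$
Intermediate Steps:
$a{\left(W \right)} = - 4 W$ ($a{\left(W \right)} = W \left(-4\right) = - 4 W$)
$J{\left(c,z \right)} = -8 - 106 c - 4 z$ ($J{\left(c,z \right)} = -8 - \left(4 z + 106 c\right) = -8 - 106 c - 4 z$)
$w = 6039$ ($w = 81 + 5958 = 6039$)
$\left(J{\left(-119,-26 \right)} + w\right) + 13520 = \left(\left(-8 - -12614 - -104\right) + 6039\right) + 13520 = \left(\left(-8 + 12614 + 104\right) + 6039\right) + 13520 = \left(12710 + 6039\right) + 13520 = 18749 + 13520 = 32269$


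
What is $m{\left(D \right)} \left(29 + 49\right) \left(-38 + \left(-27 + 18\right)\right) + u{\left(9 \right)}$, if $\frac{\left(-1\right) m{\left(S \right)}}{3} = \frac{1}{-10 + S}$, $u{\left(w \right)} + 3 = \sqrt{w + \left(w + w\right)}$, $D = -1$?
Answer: $- \frac{11031}{11} + 3 \sqrt{3} \approx -997.62$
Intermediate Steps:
$u{\left(w \right)} = -3 + \sqrt{3} \sqrt{w}$ ($u{\left(w \right)} = -3 + \sqrt{w + \left(w + w\right)} = -3 + \sqrt{w + 2 w} = -3 + \sqrt{3 w} = -3 + \sqrt{3} \sqrt{w}$)
$m{\left(S \right)} = - \frac{3}{-10 + S}$
$m{\left(D \right)} \left(29 + 49\right) \left(-38 + \left(-27 + 18\right)\right) + u{\left(9 \right)} = - \frac{3}{-10 - 1} \left(29 + 49\right) \left(-38 + \left(-27 + 18\right)\right) - \left(3 - \sqrt{3} \sqrt{9}\right) = - \frac{3}{-11} \cdot 78 \left(-38 - 9\right) - \left(3 - \sqrt{3} \cdot 3\right) = \left(-3\right) \left(- \frac{1}{11}\right) 78 \left(-47\right) - \left(3 - 3 \sqrt{3}\right) = \frac{3}{11} \left(-3666\right) - \left(3 - 3 \sqrt{3}\right) = - \frac{10998}{11} - \left(3 - 3 \sqrt{3}\right) = - \frac{11031}{11} + 3 \sqrt{3}$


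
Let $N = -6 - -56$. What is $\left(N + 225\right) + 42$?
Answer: $317$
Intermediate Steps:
$N = 50$ ($N = -6 + 56 = 50$)
$\left(N + 225\right) + 42 = \left(50 + 225\right) + 42 = 275 + 42 = 317$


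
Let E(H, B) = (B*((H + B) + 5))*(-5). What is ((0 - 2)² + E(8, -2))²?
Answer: 12996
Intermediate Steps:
E(H, B) = -5*B*(5 + B + H) (E(H, B) = (B*((B + H) + 5))*(-5) = (B*(5 + B + H))*(-5) = -5*B*(5 + B + H))
((0 - 2)² + E(8, -2))² = ((0 - 2)² - 5*(-2)*(5 - 2 + 8))² = ((-2)² - 5*(-2)*11)² = (4 + 110)² = 114² = 12996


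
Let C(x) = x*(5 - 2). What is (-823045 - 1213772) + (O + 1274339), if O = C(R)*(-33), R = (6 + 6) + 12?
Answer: -764854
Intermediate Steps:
R = 24 (R = 12 + 12 = 24)
C(x) = 3*x (C(x) = x*3 = 3*x)
O = -2376 (O = (3*24)*(-33) = 72*(-33) = -2376)
(-823045 - 1213772) + (O + 1274339) = (-823045 - 1213772) + (-2376 + 1274339) = -2036817 + 1271963 = -764854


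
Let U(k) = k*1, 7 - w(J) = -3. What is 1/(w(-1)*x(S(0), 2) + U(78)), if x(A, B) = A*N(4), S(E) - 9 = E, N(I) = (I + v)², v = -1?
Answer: 1/888 ≈ 0.0011261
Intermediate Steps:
w(J) = 10 (w(J) = 7 - 1*(-3) = 7 + 3 = 10)
N(I) = (-1 + I)² (N(I) = (I - 1)² = (-1 + I)²)
S(E) = 9 + E
x(A, B) = 9*A (x(A, B) = A*(-1 + 4)² = A*3² = A*9 = 9*A)
U(k) = k
1/(w(-1)*x(S(0), 2) + U(78)) = 1/(10*(9*(9 + 0)) + 78) = 1/(10*(9*9) + 78) = 1/(10*81 + 78) = 1/(810 + 78) = 1/888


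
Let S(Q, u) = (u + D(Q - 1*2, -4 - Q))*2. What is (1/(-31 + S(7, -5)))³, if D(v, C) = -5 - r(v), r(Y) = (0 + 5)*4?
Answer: -1/753571 ≈ -1.3270e-6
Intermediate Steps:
r(Y) = 20 (r(Y) = 5*4 = 20)
D(v, C) = -25 (D(v, C) = -5 - 1*20 = -5 - 20 = -25)
S(Q, u) = -50 + 2*u (S(Q, u) = (u - 25)*2 = (-25 + u)*2 = -50 + 2*u)
(1/(-31 + S(7, -5)))³ = (1/(-31 + (-50 + 2*(-5))))³ = (1/(-31 + (-50 - 10)))³ = (1/(-31 - 60))³ = (1/(-91))³ = (-1/91)³ = -1/753571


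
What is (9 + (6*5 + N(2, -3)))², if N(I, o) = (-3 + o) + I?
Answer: 1225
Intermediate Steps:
N(I, o) = -3 + I + o
(9 + (6*5 + N(2, -3)))² = (9 + (6*5 + (-3 + 2 - 3)))² = (9 + (30 - 4))² = (9 + 26)² = 35² = 1225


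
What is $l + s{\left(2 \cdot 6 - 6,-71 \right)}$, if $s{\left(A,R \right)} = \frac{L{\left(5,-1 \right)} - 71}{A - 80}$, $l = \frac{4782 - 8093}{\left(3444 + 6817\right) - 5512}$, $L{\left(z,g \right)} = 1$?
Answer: $\frac{43708}{175713} \approx 0.24875$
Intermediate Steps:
$l = - \frac{3311}{4749}$ ($l = - \frac{3311}{10261 - 5512} = - \frac{3311}{4749} \approx -0.6972$)
$s{\left(A,R \right)} = - \frac{70}{-80 + A}$ ($s{\left(A,R \right)} = \frac{1 - 71}{A - 80} = - \frac{70}{-80 + A}$)
$l + s{\left(2 \cdot 6 - 6,-71 \right)} = - \frac{3311}{4749} - \frac{70}{-80 + \left(2 \cdot 6 - 6\right)} = - \frac{3311}{4749} - \frac{70}{-80 + \left(12 - 6\right)} = - \frac{3311}{4749} - \frac{70}{-80 + 6} = - \frac{3311}{4749} - \frac{70}{-74} = - \frac{3311}{4749} - - \frac{35}{37} = - \frac{3311}{4749} + \frac{35}{37} = \frac{43708}{175713}$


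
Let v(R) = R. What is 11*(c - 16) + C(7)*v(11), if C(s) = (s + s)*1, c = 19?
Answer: 187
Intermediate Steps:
C(s) = 2*s (C(s) = (2*s)*1 = 2*s)
11*(c - 16) + C(7)*v(11) = 11*(19 - 16) + (2*7)*11 = 11*3 + 14*11 = 33 + 154 = 187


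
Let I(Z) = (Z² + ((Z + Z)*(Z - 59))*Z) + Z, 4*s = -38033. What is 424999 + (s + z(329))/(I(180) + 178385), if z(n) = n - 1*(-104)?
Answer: 13687968256639/32207060 ≈ 4.2500e+5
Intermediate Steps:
s = -38033/4 (s = (¼)*(-38033) = -38033/4 ≈ -9508.3)
I(Z) = Z + Z² + 2*Z²*(-59 + Z) (I(Z) = (Z² + ((2*Z)*(-59 + Z))*Z) + Z = (Z² + (2*Z*(-59 + Z))*Z) + Z = (Z² + 2*Z²*(-59 + Z)) + Z = Z + Z² + 2*Z²*(-59 + Z))
z(n) = 104 + n (z(n) = n + 104 = 104 + n)
424999 + (s + z(329))/(I(180) + 178385) = 424999 + (-38033/4 + (104 + 329))/(180*(1 - 117*180 + 2*180²) + 178385) = 424999 + (-38033/4 + 433)/(180*(1 - 21060 + 2*32400) + 178385) = 424999 - 36301/(4*(180*(1 - 21060 + 64800) + 178385)) = 424999 - 36301/(4*(180*43741 + 178385)) = 424999 - 36301/(4*(7873380 + 178385)) = 424999 - 36301/4/8051765 = 424999 - 36301/4*1/8051765 = 424999 - 36301/32207060 = 13687968256639/32207060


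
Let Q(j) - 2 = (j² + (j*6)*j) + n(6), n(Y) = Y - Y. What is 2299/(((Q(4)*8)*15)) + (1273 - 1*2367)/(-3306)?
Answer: 197951/396720 ≈ 0.49897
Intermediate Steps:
n(Y) = 0
Q(j) = 2 + 7*j² (Q(j) = 2 + ((j² + (j*6)*j) + 0) = 2 + ((j² + (6*j)*j) + 0) = 2 + ((j² + 6*j²) + 0) = 2 + (7*j² + 0) = 2 + 7*j²)
2299/(((Q(4)*8)*15)) + (1273 - 1*2367)/(-3306) = 2299/((((2 + 7*4²)*8)*15)) + (1273 - 1*2367)/(-3306) = 2299/((((2 + 7*16)*8)*15)) + (1273 - 2367)*(-1/3306) = 2299/((((2 + 112)*8)*15)) - 1094*(-1/3306) = 2299/(((114*8)*15)) + 547/1653 = 2299/((912*15)) + 547/1653 = 2299/13680 + 547/1653 = 2299*(1/13680) + 547/1653 = 121/720 + 547/1653 = 197951/396720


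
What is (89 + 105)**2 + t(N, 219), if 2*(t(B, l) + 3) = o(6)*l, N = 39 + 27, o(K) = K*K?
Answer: 41575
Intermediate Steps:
o(K) = K**2
N = 66
t(B, l) = -3 + 18*l (t(B, l) = -3 + (6**2*l)/2 = -3 + (36*l)/2 = -3 + 18*l)
(89 + 105)**2 + t(N, 219) = (89 + 105)**2 + (-3 + 18*219) = 194**2 + (-3 + 3942) = 37636 + 3939 = 41575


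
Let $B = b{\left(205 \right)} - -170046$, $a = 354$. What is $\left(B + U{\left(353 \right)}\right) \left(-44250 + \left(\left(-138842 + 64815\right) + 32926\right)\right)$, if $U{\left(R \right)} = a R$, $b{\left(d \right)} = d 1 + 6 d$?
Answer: $-25301706493$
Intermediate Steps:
$b{\left(d \right)} = 7 d$ ($b{\left(d \right)} = d + 6 d = 7 d$)
$B = 171481$ ($B = 7 \cdot 205 - -170046 = 1435 + 170046 = 171481$)
$U{\left(R \right)} = 354 R$
$\left(B + U{\left(353 \right)}\right) \left(-44250 + \left(\left(-138842 + 64815\right) + 32926\right)\right) = \left(171481 + 354 \cdot 353\right) \left(-44250 + \left(\left(-138842 + 64815\right) + 32926\right)\right) = \left(171481 + 124962\right) \left(-44250 + \left(-74027 + 32926\right)\right) = 296443 \left(-44250 - 41101\right) = 296443 \left(-85351\right) = -25301706493$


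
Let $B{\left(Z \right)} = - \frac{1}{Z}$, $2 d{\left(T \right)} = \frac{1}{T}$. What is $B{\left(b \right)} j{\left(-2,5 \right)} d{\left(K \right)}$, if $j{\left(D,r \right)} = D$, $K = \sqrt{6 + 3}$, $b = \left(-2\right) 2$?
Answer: $- \frac{1}{12} \approx -0.083333$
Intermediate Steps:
$b = -4$
$K = 3$ ($K = \sqrt{9} = 3$)
$d{\left(T \right)} = \frac{1}{2 T}$
$B{\left(b \right)} j{\left(-2,5 \right)} d{\left(K \right)} = - \frac{1}{-4} \left(-2\right) \frac{1}{2 \cdot 3} = \left(-1\right) \left(- \frac{1}{4}\right) \left(-2\right) \frac{1}{2} \cdot \frac{1}{3} = \frac{1}{4} \left(-2\right) \frac{1}{6} = \left(- \frac{1}{2}\right) \frac{1}{6} = - \frac{1}{12}$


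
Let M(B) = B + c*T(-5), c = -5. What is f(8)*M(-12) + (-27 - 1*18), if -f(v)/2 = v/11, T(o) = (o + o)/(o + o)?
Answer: -223/11 ≈ -20.273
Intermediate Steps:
T(o) = 1 (T(o) = (2*o)/((2*o)) = (2*o)*(1/(2*o)) = 1)
M(B) = -5 + B (M(B) = B - 5*1 = B - 5 = -5 + B)
f(v) = -2*v/11
f(8)*M(-12) + (-27 - 1*18) = (-2/11*8)*(-5 - 12) + (-27 - 1*18) = -16/11*(-17) + (-27 - 18) = 272/11 - 45 = -223/11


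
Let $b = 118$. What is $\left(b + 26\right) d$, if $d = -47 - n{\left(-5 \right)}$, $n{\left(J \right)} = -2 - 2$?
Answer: $-6192$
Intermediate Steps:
$n{\left(J \right)} = -4$ ($n{\left(J \right)} = -2 - 2 = -4$)
$d = -43$ ($d = -47 - -4 = -47 + 4 = -43$)
$\left(b + 26\right) d = \left(118 + 26\right) \left(-43\right) = 144 \left(-43\right) = -6192$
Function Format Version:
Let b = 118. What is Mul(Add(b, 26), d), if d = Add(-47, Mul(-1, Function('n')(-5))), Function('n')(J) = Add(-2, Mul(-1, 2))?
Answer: -6192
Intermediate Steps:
Function('n')(J) = -4 (Function('n')(J) = Add(-2, -2) = -4)
d = -43 (d = Add(-47, Mul(-1, -4)) = Add(-47, 4) = -43)
Mul(Add(b, 26), d) = Mul(Add(118, 26), -43) = Mul(144, -43) = -6192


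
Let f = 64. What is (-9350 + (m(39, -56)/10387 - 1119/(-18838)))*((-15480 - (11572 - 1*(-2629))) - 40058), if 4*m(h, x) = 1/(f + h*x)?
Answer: 540972698823054139561/829642097440 ≈ 6.5206e+8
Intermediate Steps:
m(h, x) = 1/(4*(64 + h*x))
(-9350 + (m(39, -56)/10387 - 1119/(-18838)))*((-15480 - (11572 - 1*(-2629))) - 40058) = (-9350 + ((1/(4*(64 + 39*(-56))))/10387 - 1119/(-18838)))*((-15480 - (11572 - 1*(-2629))) - 40058) = (-9350 + ((1/(4*(64 - 2184)))*(1/10387) - 1119*(-1/18838)))*((-15480 - (11572 + 2629)) - 40058) = (-9350 + (((¼)/(-2120))*(1/10387) + 1119/18838))*((-15480 - 1*14201) - 40058) = (-9350 + (((¼)*(-1/2120))*(1/10387) + 1119/18838))*((-15480 - 14201) - 40058) = (-9350 + (-1/8480*1/10387 + 1119/18838))*(-29681 - 40058) = (-9350 + (-1/88081760 + 1119/18838))*(-69739) = (-9350 + 49281735301/829642097440)*(-69739) = -7757104329328699/829642097440*(-69739) = 540972698823054139561/829642097440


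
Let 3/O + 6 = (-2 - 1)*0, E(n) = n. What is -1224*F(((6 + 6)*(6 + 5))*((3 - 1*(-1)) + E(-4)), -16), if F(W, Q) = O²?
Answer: -306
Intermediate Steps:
O = -½ (O = 3/(-6 + (-2 - 1)*0) = 3/(-6 - 3*0) = 3/(-6 + 0) = 3/(-6) = 3*(-⅙) = -½ ≈ -0.50000)
F(W, Q) = ¼ (F(W, Q) = (-½)² = ¼)
-1224*F(((6 + 6)*(6 + 5))*((3 - 1*(-1)) + E(-4)), -16) = -1224*¼ = -306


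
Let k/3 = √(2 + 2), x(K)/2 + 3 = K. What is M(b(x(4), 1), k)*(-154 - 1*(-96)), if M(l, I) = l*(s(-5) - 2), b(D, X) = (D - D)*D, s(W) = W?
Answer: 0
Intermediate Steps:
x(K) = -6 + 2*K
k = 6 (k = 3*√(2 + 2) = 3*√4 = 3*2 = 6)
b(D, X) = 0 (b(D, X) = 0*D = 0)
M(l, I) = -7*l (M(l, I) = l*(-5 - 2) = l*(-7) = -7*l)
M(b(x(4), 1), k)*(-154 - 1*(-96)) = (-7*0)*(-154 - 1*(-96)) = 0*(-154 + 96) = 0*(-58) = 0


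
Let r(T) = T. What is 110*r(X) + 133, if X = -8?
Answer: -747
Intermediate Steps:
110*r(X) + 133 = 110*(-8) + 133 = -880 + 133 = -747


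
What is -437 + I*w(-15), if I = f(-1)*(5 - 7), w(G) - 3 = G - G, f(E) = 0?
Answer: -437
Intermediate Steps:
w(G) = 3 (w(G) = 3 + (G - G) = 3 + 0 = 3)
I = 0 (I = 0*(5 - 7) = 0*(-2) = 0)
-437 + I*w(-15) = -437 + 0*3 = -437 + 0 = -437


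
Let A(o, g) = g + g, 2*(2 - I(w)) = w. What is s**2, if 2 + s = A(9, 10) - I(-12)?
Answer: 100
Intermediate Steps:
I(w) = 2 - w/2
A(o, g) = 2*g
s = 10 (s = -2 + (2*10 - (2 - 1/2*(-12))) = -2 + (20 - (2 + 6)) = -2 + (20 - 1*8) = -2 + (20 - 8) = -2 + 12 = 10)
s**2 = 10**2 = 100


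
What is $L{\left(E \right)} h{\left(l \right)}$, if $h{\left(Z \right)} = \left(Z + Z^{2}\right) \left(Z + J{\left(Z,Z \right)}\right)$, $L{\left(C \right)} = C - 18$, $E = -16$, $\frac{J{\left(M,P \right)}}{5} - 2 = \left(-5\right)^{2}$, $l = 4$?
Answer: $-94520$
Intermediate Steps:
$J{\left(M,P \right)} = 135$ ($J{\left(M,P \right)} = 10 + 5 \left(-5\right)^{2} = 10 + 5 \cdot 25 = 10 + 125 = 135$)
$L{\left(C \right)} = -18 + C$
$h{\left(Z \right)} = \left(135 + Z\right) \left(Z + Z^{2}\right)$ ($h{\left(Z \right)} = \left(Z + Z^{2}\right) \left(Z + 135\right) = \left(Z + Z^{2}\right) \left(135 + Z\right) = \left(135 + Z\right) \left(Z + Z^{2}\right)$)
$L{\left(E \right)} h{\left(l \right)} = \left(-18 - 16\right) 4 \left(135 + 4^{2} + 136 \cdot 4\right) = - 34 \cdot 4 \left(135 + 16 + 544\right) = - 34 \cdot 4 \cdot 695 = \left(-34\right) 2780 = -94520$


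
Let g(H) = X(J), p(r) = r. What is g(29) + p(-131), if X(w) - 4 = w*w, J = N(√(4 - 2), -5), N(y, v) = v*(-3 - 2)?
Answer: 498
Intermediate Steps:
N(y, v) = -5*v (N(y, v) = v*(-5) = -5*v)
J = 25 (J = -5*(-5) = 25)
X(w) = 4 + w² (X(w) = 4 + w*w = 4 + w²)
g(H) = 629 (g(H) = 4 + 25² = 4 + 625 = 629)
g(29) + p(-131) = 629 - 131 = 498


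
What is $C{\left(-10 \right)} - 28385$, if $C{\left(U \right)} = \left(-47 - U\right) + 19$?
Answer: $-28403$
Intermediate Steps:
$C{\left(U \right)} = -28 - U$
$C{\left(-10 \right)} - 28385 = \left(-28 - -10\right) - 28385 = \left(-28 + 10\right) - 28385 = -18 - 28385 = -28403$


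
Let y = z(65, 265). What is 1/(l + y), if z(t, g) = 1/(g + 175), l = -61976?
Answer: -440/27269439 ≈ -1.6135e-5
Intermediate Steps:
z(t, g) = 1/(175 + g)
y = 1/440 (y = 1/(175 + 265) = 1/440 ≈ 0.0022727)
1/(l + y) = 1/(-61976 + 1/440) = 1/(-27269439/440) = -440/27269439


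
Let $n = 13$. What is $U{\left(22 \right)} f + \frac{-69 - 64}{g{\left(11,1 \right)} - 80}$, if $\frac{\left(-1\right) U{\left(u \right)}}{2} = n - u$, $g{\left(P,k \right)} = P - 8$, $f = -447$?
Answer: $- \frac{88487}{11} \approx -8044.3$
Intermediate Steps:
$g{\left(P,k \right)} = -8 + P$ ($g{\left(P,k \right)} = P - 8 = -8 + P$)
$U{\left(u \right)} = -26 + 2 u$ ($U{\left(u \right)} = - 2 \left(13 - u\right) = -26 + 2 u$)
$U{\left(22 \right)} f + \frac{-69 - 64}{g{\left(11,1 \right)} - 80} = \left(-26 + 2 \cdot 22\right) \left(-447\right) + \frac{-69 - 64}{\left(-8 + 11\right) - 80} = \left(-26 + 44\right) \left(-447\right) - \frac{133}{3 - 80} = 18 \left(-447\right) - \frac{133}{-77} = -8046 - - \frac{19}{11} = -8046 + \frac{19}{11} = - \frac{88487}{11}$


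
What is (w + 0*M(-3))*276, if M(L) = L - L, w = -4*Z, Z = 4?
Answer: -4416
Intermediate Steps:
w = -16 (w = -4*4 = -16)
M(L) = 0
(w + 0*M(-3))*276 = (-16 + 0*0)*276 = (-16 + 0)*276 = -16*276 = -4416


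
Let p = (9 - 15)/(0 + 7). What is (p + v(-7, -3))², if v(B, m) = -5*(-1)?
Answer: 841/49 ≈ 17.163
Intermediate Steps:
v(B, m) = 5
p = -6/7 ≈ -0.85714
(p + v(-7, -3))² = (-6/7 + 5)² = (29/7)² = 841/49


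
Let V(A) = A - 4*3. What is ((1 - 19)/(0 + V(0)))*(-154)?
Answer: -231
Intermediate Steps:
V(A) = -12 + A (V(A) = A - 12 = -12 + A)
((1 - 19)/(0 + V(0)))*(-154) = ((1 - 19)/(0 + (-12 + 0)))*(-154) = -18/(0 - 12)*(-154) = -18/(-12)*(-154) = -18*(-1/12)*(-154) = (3/2)*(-154) = -231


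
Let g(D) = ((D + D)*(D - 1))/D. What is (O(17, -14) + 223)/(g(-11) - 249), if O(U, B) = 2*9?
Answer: -241/273 ≈ -0.88278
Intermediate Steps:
O(U, B) = 18
g(D) = -2 + 2*D (g(D) = ((2*D)*(-1 + D))/D = (2*D*(-1 + D))/D = -2 + 2*D)
(O(17, -14) + 223)/(g(-11) - 249) = (18 + 223)/((-2 + 2*(-11)) - 249) = 241/((-2 - 22) - 249) = 241/(-24 - 249) = 241/(-273) = 241*(-1/273) = -241/273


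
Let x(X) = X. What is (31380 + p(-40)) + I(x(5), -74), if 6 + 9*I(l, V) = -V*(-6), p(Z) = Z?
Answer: 31290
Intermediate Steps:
I(l, V) = -⅔ + 2*V/3 (I(l, V) = -⅔ + (-V*(-6))/9 = -⅔ + (-(-6)*V)/9 = -⅔ + (6*V)/9 = -⅔ + 2*V/3)
(31380 + p(-40)) + I(x(5), -74) = (31380 - 40) + (-⅔ + (⅔)*(-74)) = 31340 + (-⅔ - 148/3) = 31340 - 50 = 31290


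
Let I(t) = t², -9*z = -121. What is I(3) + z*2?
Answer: 323/9 ≈ 35.889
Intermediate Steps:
z = 121/9 (z = -⅑*(-121) = 121/9 ≈ 13.444)
I(3) + z*2 = 3² + (121/9)*2 = 9 + 242/9 = 323/9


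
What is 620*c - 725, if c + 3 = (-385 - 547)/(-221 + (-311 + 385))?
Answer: 197845/147 ≈ 1345.9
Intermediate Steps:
c = 491/147 (c = -3 + (-385 - 547)/(-221 + (-311 + 385)) = -3 - 932/(-221 + 74) = -3 - 932/(-147) = -3 - 932*(-1/147) = -3 + 932/147 = 491/147 ≈ 3.3401)
620*c - 725 = 620*(491/147) - 725 = 304420/147 - 725 = 197845/147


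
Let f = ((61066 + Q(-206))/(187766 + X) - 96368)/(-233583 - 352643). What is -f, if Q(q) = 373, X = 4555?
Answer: -18533528689/112743570546 ≈ -0.16439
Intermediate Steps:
f = 18533528689/112743570546 (f = ((61066 + 373)/(187766 + 4555) - 96368)/(-233583 - 352643) = (61439/192321 - 96368)/(-586226) = (61439*(1/192321) - 96368)*(-1/586226) = (61439/192321 - 96368)*(-1/586226) = -18533528689/192321*(-1/586226) = 18533528689/112743570546 ≈ 0.16439)
-f = -1*18533528689/112743570546 = -18533528689/112743570546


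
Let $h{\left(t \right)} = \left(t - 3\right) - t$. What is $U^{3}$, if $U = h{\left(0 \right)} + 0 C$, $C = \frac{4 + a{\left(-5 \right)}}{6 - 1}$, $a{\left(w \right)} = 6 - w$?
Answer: $-27$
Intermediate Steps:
$h{\left(t \right)} = -3$ ($h{\left(t \right)} = \left(t - 3\right) - t = \left(-3 + t\right) - t = -3$)
$C = 3$ ($C = \frac{4 + \left(6 - -5\right)}{6 - 1} = \frac{4 + \left(6 + 5\right)}{5} = \left(4 + 11\right) \frac{1}{5} = 15 \cdot \frac{1}{5} = 3$)
$U = -3$ ($U = -3 + 0 \cdot 3 = -3 + 0 = -3$)
$U^{3} = \left(-3\right)^{3} = -27$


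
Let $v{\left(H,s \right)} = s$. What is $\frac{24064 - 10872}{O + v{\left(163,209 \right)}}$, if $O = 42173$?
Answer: $\frac{6596}{21191} \approx 0.31126$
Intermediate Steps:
$\frac{24064 - 10872}{O + v{\left(163,209 \right)}} = \frac{24064 - 10872}{42173 + 209} = \frac{13192}{42382} = 13192 \cdot \frac{1}{42382} = \frac{6596}{21191}$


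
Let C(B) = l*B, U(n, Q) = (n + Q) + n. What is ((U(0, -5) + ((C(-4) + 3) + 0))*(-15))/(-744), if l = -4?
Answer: 35/124 ≈ 0.28226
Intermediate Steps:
U(n, Q) = Q + 2*n (U(n, Q) = (Q + n) + n = Q + 2*n)
C(B) = -4*B
((U(0, -5) + ((C(-4) + 3) + 0))*(-15))/(-744) = (((-5 + 2*0) + ((-4*(-4) + 3) + 0))*(-15))/(-744) = (((-5 + 0) + ((16 + 3) + 0))*(-15))*(-1/744) = ((-5 + (19 + 0))*(-15))*(-1/744) = ((-5 + 19)*(-15))*(-1/744) = (14*(-15))*(-1/744) = -210*(-1/744) = 35/124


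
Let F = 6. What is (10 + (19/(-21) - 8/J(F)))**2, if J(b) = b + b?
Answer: 3481/49 ≈ 71.041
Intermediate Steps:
J(b) = 2*b
(10 + (19/(-21) - 8/J(F)))**2 = (10 + (19/(-21) - 8/(2*6)))**2 = (10 + (19*(-1/21) - 8/12))**2 = (10 + (-19/21 - 8*1/12))**2 = (10 + (-19/21 - 2/3))**2 = (10 - 11/7)**2 = (59/7)**2 = 3481/49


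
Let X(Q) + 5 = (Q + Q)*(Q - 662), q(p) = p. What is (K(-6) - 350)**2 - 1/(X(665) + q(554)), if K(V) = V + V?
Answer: 594808715/4539 ≈ 1.3104e+5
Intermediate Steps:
K(V) = 2*V
X(Q) = -5 + 2*Q*(-662 + Q) (X(Q) = -5 + (Q + Q)*(Q - 662) = -5 + (2*Q)*(-662 + Q) = -5 + 2*Q*(-662 + Q))
(K(-6) - 350)**2 - 1/(X(665) + q(554)) = (2*(-6) - 350)**2 - 1/((-5 - 1324*665 + 2*665**2) + 554) = (-12 - 350)**2 - 1/((-5 - 880460 + 2*442225) + 554) = (-362)**2 - 1/((-5 - 880460 + 884450) + 554) = 131044 - 1/(3985 + 554) = 131044 - 1/4539 = 594808715/4539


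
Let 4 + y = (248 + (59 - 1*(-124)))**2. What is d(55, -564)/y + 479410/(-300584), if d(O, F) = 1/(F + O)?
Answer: -22664182927957/14210155641396 ≈ -1.5949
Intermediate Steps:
y = 185757 (y = -4 + (248 + (59 - 1*(-124)))**2 = -4 + (248 + (59 + 124))**2 = -4 + (248 + 183)**2 = -4 + 431**2 = -4 + 185761 = 185757)
d(55, -564)/y + 479410/(-300584) = 1/((-564 + 55)*185757) + 479410/(-300584) = (1/185757)/(-509) + 479410*(-1/300584) = -1/509*1/185757 - 239705/150292 = -1/94550313 - 239705/150292 = -22664182927957/14210155641396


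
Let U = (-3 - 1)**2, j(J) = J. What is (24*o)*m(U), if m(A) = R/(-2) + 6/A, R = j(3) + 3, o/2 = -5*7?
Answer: 4410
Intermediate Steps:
o = -70 (o = 2*(-5*7) = 2*(-35) = -70)
R = 6 (R = 3 + 3 = 6)
U = 16 (U = (-4)**2 = 16)
m(A) = -3 + 6/A (m(A) = 6/(-2) + 6/A = 6*(-1/2) + 6/A = -3 + 6/A)
(24*o)*m(U) = (24*(-70))*(-3 + 6/16) = -1680*(-3 + 6*(1/16)) = -1680*(-3 + 3/8) = -1680*(-21/8) = 4410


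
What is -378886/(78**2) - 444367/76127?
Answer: -15773491675/231578334 ≈ -68.113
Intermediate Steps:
-378886/(78**2) - 444367/76127 = -378886/6084 - 444367*1/76127 = -378886*1/6084 - 444367/76127 = -189443/3042 - 444367/76127 = -15773491675/231578334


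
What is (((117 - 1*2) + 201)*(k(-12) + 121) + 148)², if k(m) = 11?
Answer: 1752259600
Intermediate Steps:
(((117 - 1*2) + 201)*(k(-12) + 121) + 148)² = (((117 - 1*2) + 201)*(11 + 121) + 148)² = (((117 - 2) + 201)*132 + 148)² = ((115 + 201)*132 + 148)² = (316*132 + 148)² = (41712 + 148)² = 41860² = 1752259600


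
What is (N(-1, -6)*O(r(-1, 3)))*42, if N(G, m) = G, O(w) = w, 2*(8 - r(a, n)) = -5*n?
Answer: -651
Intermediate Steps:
r(a, n) = 8 + 5*n/2 (r(a, n) = 8 - (-5)*n/2 = 8 + 5*n/2)
(N(-1, -6)*O(r(-1, 3)))*42 = -(8 + (5/2)*3)*42 = -(8 + 15/2)*42 = -1*31/2*42 = -31/2*42 = -651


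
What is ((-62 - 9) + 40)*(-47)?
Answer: 1457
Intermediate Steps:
((-62 - 9) + 40)*(-47) = (-71 + 40)*(-47) = -31*(-47) = 1457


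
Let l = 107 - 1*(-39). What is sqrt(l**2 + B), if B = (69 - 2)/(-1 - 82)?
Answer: sqrt(146840363)/83 ≈ 146.00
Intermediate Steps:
l = 146 (l = 107 + 39 = 146)
B = -67/83 (B = 67/(-83) = -1/83*67 = -67/83 ≈ -0.80723)
sqrt(l**2 + B) = sqrt(146**2 - 67/83) = sqrt(21316 - 67/83) = sqrt(1769161/83) = sqrt(146840363)/83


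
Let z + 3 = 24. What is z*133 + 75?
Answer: 2868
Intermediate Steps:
z = 21 (z = -3 + 24 = 21)
z*133 + 75 = 21*133 + 75 = 2793 + 75 = 2868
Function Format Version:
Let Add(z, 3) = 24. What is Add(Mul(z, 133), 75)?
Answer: 2868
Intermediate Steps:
z = 21 (z = Add(-3, 24) = 21)
Add(Mul(z, 133), 75) = Add(Mul(21, 133), 75) = Add(2793, 75) = 2868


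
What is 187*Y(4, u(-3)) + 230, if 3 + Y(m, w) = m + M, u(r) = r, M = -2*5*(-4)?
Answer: 7897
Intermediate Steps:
M = 40 (M = -10*(-4) = 40)
Y(m, w) = 37 + m (Y(m, w) = -3 + (m + 40) = -3 + (40 + m) = 37 + m)
187*Y(4, u(-3)) + 230 = 187*(37 + 4) + 230 = 187*41 + 230 = 7667 + 230 = 7897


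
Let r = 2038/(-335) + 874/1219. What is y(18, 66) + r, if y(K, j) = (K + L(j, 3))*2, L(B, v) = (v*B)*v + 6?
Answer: 21849896/17755 ≈ 1230.6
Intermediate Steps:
L(B, v) = 6 + B*v² (L(B, v) = (B*v)*v + 6 = B*v² + 6 = 6 + B*v²)
y(K, j) = 12 + 2*K + 18*j (y(K, j) = (K + (6 + j*3²))*2 = (K + (6 + j*9))*2 = (K + (6 + 9*j))*2 = (6 + K + 9*j)*2 = 12 + 2*K + 18*j)
r = -95284/17755 (r = 2038*(-1/335) + 874*(1/1219) = -2038/335 + 38/53 = -95284/17755 ≈ -5.3666)
y(18, 66) + r = (12 + 2*18 + 18*66) - 95284/17755 = (12 + 36 + 1188) - 95284/17755 = 1236 - 95284/17755 = 21849896/17755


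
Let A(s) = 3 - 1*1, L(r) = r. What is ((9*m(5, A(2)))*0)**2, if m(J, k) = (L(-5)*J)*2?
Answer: 0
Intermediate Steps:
A(s) = 2 (A(s) = 3 - 1 = 2)
m(J, k) = -10*J (m(J, k) = -5*J*2 = -10*J)
((9*m(5, A(2)))*0)**2 = ((9*(-10*5))*0)**2 = ((9*(-50))*0)**2 = (-450*0)**2 = 0**2 = 0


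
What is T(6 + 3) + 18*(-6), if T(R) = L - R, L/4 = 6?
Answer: -93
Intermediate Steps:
L = 24 (L = 4*6 = 24)
T(R) = 24 - R
T(6 + 3) + 18*(-6) = (24 - (6 + 3)) + 18*(-6) = (24 - 1*9) - 108 = (24 - 9) - 108 = 15 - 108 = -93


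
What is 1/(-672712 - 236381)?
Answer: -1/909093 ≈ -1.1000e-6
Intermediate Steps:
1/(-672712 - 236381) = 1/(-909093) = -1/909093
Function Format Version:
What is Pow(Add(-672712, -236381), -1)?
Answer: Rational(-1, 909093) ≈ -1.1000e-6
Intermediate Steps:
Pow(Add(-672712, -236381), -1) = Pow(-909093, -1) = Rational(-1, 909093)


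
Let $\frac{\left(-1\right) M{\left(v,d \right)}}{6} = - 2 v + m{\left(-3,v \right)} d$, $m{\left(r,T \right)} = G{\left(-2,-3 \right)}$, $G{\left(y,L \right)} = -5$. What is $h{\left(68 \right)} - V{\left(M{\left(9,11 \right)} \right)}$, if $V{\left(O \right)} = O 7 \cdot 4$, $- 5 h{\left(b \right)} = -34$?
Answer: $- \frac{61286}{5} \approx -12257.0$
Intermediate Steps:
$m{\left(r,T \right)} = -5$
$h{\left(b \right)} = \frac{34}{5}$ ($h{\left(b \right)} = \left(- \frac{1}{5}\right) \left(-34\right) = \frac{34}{5}$)
$M{\left(v,d \right)} = 12 v + 30 d$ ($M{\left(v,d \right)} = - 6 \left(- 2 v - 5 d\right) = - 6 \left(- 5 d - 2 v\right) = 12 v + 30 d$)
$V{\left(O \right)} = 28 O$ ($V{\left(O \right)} = 7 O 4 = 28 O$)
$h{\left(68 \right)} - V{\left(M{\left(9,11 \right)} \right)} = \frac{34}{5} - 28 \left(12 \cdot 9 + 30 \cdot 11\right) = \frac{34}{5} - 28 \left(108 + 330\right) = \frac{34}{5} - 28 \cdot 438 = \frac{34}{5} - 12264 = - \frac{61286}{5}$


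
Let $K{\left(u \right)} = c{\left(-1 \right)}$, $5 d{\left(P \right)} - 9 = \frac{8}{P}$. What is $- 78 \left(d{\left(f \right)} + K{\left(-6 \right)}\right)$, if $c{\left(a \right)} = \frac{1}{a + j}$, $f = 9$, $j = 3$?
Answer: $- \frac{2899}{15} \approx -193.27$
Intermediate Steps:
$c{\left(a \right)} = \frac{1}{3 + a}$ ($c{\left(a \right)} = \frac{1}{a + 3} = \frac{1}{3 + a}$)
$d{\left(P \right)} = \frac{9}{5} + \frac{8}{5 P}$ ($d{\left(P \right)} = \frac{9}{5} + \frac{8 \frac{1}{P}}{5} = \frac{9}{5} + \frac{8}{5 P}$)
$K{\left(u \right)} = \frac{1}{2}$ ($K{\left(u \right)} = \frac{1}{3 - 1} = \frac{1}{2}$)
$- 78 \left(d{\left(f \right)} + K{\left(-6 \right)}\right) = - 78 \left(\frac{8 + 9 \cdot 9}{5 \cdot 9} + \frac{1}{2}\right) = - 78 \left(\frac{1}{5} \cdot \frac{1}{9} \left(8 + 81\right) + \frac{1}{2}\right) = - 78 \left(\frac{1}{5} \cdot \frac{1}{9} \cdot 89 + \frac{1}{2}\right) = - 78 \left(\frac{89}{45} + \frac{1}{2}\right) = \left(-78\right) \frac{223}{90} = - \frac{2899}{15}$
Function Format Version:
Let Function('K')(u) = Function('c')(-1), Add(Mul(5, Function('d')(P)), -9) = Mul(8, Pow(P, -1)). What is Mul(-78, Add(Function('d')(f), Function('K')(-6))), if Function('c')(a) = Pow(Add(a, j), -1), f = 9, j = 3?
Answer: Rational(-2899, 15) ≈ -193.27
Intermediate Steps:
Function('c')(a) = Pow(Add(3, a), -1) (Function('c')(a) = Pow(Add(a, 3), -1) = Pow(Add(3, a), -1))
Function('d')(P) = Add(Rational(9, 5), Mul(Rational(8, 5), Pow(P, -1))) (Function('d')(P) = Add(Rational(9, 5), Mul(Rational(1, 5), Mul(8, Pow(P, -1)))) = Add(Rational(9, 5), Mul(Rational(8, 5), Pow(P, -1))))
Function('K')(u) = Rational(1, 2) (Function('K')(u) = Pow(Add(3, -1), -1) = Pow(2, -1) = Rational(1, 2))
Mul(-78, Add(Function('d')(f), Function('K')(-6))) = Mul(-78, Add(Mul(Rational(1, 5), Pow(9, -1), Add(8, Mul(9, 9))), Rational(1, 2))) = Mul(-78, Add(Mul(Rational(1, 5), Rational(1, 9), Add(8, 81)), Rational(1, 2))) = Mul(-78, Add(Mul(Rational(1, 5), Rational(1, 9), 89), Rational(1, 2))) = Mul(-78, Add(Rational(89, 45), Rational(1, 2))) = Mul(-78, Rational(223, 90)) = Rational(-2899, 15)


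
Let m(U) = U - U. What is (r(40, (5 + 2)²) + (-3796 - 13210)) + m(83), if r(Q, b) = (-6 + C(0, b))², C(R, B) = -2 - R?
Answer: -16942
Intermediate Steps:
m(U) = 0
r(Q, b) = 64 (r(Q, b) = (-6 + (-2 - 1*0))² = (-6 + (-2 + 0))² = (-6 - 2)² = (-8)² = 64)
(r(40, (5 + 2)²) + (-3796 - 13210)) + m(83) = (64 + (-3796 - 13210)) + 0 = (64 - 17006) + 0 = -16942 + 0 = -16942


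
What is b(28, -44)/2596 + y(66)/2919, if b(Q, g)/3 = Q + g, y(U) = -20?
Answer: -48008/1894431 ≈ -0.025342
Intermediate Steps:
b(Q, g) = 3*Q + 3*g (b(Q, g) = 3*(Q + g) = 3*Q + 3*g)
b(28, -44)/2596 + y(66)/2919 = (3*28 + 3*(-44))/2596 - 20/2919 = (84 - 132)*(1/2596) - 20*1/2919 = -48*1/2596 - 20/2919 = -12/649 - 20/2919 = -48008/1894431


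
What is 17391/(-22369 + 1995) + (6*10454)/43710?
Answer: 86296361/148424590 ≈ 0.58142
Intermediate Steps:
17391/(-22369 + 1995) + (6*10454)/43710 = 17391/(-20374) + 62724*(1/43710) = 17391*(-1/20374) + 10454/7285 = -17391/20374 + 10454/7285 = 86296361/148424590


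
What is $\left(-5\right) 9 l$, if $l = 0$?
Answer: $0$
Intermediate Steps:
$\left(-5\right) 9 l = \left(-5\right) 9 \cdot 0 = \left(-45\right) 0 = 0$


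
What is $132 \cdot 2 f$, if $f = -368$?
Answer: $-97152$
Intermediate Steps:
$132 \cdot 2 f = 132 \cdot 2 \left(-368\right) = 132 \left(-736\right) = -97152$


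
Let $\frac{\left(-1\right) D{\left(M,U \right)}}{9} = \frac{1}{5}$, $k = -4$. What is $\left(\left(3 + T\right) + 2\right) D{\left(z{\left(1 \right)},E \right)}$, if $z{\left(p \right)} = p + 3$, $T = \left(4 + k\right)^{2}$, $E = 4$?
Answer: $-9$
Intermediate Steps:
$T = 0$ ($T = \left(4 - 4\right)^{2} = 0^{2} = 0$)
$z{\left(p \right)} = 3 + p$
$D{\left(M,U \right)} = - \frac{9}{5}$
$\left(\left(3 + T\right) + 2\right) D{\left(z{\left(1 \right)},E \right)} = \left(\left(3 + 0\right) + 2\right) \left(- \frac{9}{5}\right) = \left(3 + 2\right) \left(- \frac{9}{5}\right) = 5 \left(- \frac{9}{5}\right) = -9$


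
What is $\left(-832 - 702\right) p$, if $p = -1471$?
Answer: $2256514$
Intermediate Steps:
$\left(-832 - 702\right) p = \left(-832 - 702\right) \left(-1471\right) = \left(-1534\right) \left(-1471\right) = 2256514$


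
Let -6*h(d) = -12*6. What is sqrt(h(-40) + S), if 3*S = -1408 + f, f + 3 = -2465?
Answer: 16*I*sqrt(5) ≈ 35.777*I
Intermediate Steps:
f = -2468 (f = -3 - 2465 = -2468)
h(d) = 12 (h(d) = -(-2)*6 = -1/6*(-72) = 12)
S = -1292 (S = (-1408 - 2468)/3 = (1/3)*(-3876) = -1292)
sqrt(h(-40) + S) = sqrt(12 - 1292) = sqrt(-1280) = 16*I*sqrt(5)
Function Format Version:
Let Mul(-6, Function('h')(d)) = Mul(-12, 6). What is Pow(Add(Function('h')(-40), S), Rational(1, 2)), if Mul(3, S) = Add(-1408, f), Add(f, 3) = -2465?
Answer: Mul(16, I, Pow(5, Rational(1, 2))) ≈ Mul(35.777, I)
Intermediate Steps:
f = -2468 (f = Add(-3, -2465) = -2468)
Function('h')(d) = 12 (Function('h')(d) = Mul(Rational(-1, 6), Mul(-12, 6)) = Mul(Rational(-1, 6), -72) = 12)
S = -1292 (S = Mul(Rational(1, 3), Add(-1408, -2468)) = Mul(Rational(1, 3), -3876) = -1292)
Pow(Add(Function('h')(-40), S), Rational(1, 2)) = Pow(Add(12, -1292), Rational(1, 2)) = Pow(-1280, Rational(1, 2)) = Mul(16, I, Pow(5, Rational(1, 2)))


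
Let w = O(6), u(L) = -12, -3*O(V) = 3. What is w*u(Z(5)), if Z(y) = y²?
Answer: 12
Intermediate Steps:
O(V) = -1 (O(V) = -⅓*3 = -1)
w = -1
w*u(Z(5)) = -1*(-12) = 12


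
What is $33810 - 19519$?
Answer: $14291$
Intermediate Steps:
$33810 - 19519 = 14291$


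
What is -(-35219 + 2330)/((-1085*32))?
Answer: -32889/34720 ≈ -0.94726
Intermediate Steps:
-(-35219 + 2330)/((-1085*32)) = -(-32889)/(-34720) = -(-32889)*(-1)/34720 = -1*32889/34720 = -32889/34720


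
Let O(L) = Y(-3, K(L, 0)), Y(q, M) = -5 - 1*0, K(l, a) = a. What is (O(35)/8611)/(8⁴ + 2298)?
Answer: -5/55058734 ≈ -9.0812e-8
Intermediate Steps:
Y(q, M) = -5 (Y(q, M) = -5 + 0 = -5)
O(L) = -5
(O(35)/8611)/(8⁴ + 2298) = (-5/8611)/(8⁴ + 2298) = (-5*1/8611)/(4096 + 2298) = -5/8611/6394 = -5/8611*1/6394 = -5/55058734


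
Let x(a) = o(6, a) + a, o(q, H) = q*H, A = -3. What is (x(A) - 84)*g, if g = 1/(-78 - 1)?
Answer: 105/79 ≈ 1.3291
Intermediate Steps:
o(q, H) = H*q
x(a) = 7*a (x(a) = a*6 + a = 6*a + a = 7*a)
g = -1/79 (g = 1/(-79) = -1/79 ≈ -0.012658)
(x(A) - 84)*g = (7*(-3) - 84)*(-1/79) = (-21 - 84)*(-1/79) = -105*(-1/79) = 105/79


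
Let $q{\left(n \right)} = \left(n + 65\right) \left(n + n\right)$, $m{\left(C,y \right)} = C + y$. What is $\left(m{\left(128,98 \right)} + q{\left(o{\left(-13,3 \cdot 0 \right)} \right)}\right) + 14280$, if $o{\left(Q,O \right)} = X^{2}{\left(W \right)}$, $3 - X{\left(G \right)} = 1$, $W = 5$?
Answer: $15058$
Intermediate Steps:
$X{\left(G \right)} = 2$ ($X{\left(G \right)} = 3 - 1 = 2$)
$o{\left(Q,O \right)} = 4$ ($o{\left(Q,O \right)} = 2^{2} = 4$)
$q{\left(n \right)} = 2 n \left(65 + n\right)$ ($q{\left(n \right)} = \left(65 + n\right) 2 n = 2 n \left(65 + n\right)$)
$\left(m{\left(128,98 \right)} + q{\left(o{\left(-13,3 \cdot 0 \right)} \right)}\right) + 14280 = \left(\left(128 + 98\right) + 2 \cdot 4 \left(65 + 4\right)\right) + 14280 = \left(226 + 2 \cdot 4 \cdot 69\right) + 14280 = \left(226 + 552\right) + 14280 = 778 + 14280 = 15058$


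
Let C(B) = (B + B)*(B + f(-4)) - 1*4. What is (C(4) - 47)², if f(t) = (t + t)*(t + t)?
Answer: 243049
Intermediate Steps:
f(t) = 4*t² (f(t) = (2*t)*(2*t) = 4*t²)
C(B) = -4 + 2*B*(64 + B) (C(B) = (B + B)*(B + 4*(-4)²) - 1*4 = (2*B)*(B + 4*16) - 4 = (2*B)*(B + 64) - 4 = (2*B)*(64 + B) - 4 = 2*B*(64 + B) - 4 = -4 + 2*B*(64 + B))
(C(4) - 47)² = ((-4 + 2*4² + 128*4) - 47)² = ((-4 + 2*16 + 512) - 47)² = ((-4 + 32 + 512) - 47)² = (540 - 47)² = 493² = 243049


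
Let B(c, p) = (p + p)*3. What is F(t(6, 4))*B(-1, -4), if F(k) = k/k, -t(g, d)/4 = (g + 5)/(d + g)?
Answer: -24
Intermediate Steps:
B(c, p) = 6*p (B(c, p) = (2*p)*3 = 6*p)
t(g, d) = -4*(5 + g)/(d + g) (t(g, d) = -4*(g + 5)/(d + g) = -4*(5 + g)/(d + g))
F(k) = 1
F(t(6, 4))*B(-1, -4) = 1*(6*(-4)) = 1*(-24) = -24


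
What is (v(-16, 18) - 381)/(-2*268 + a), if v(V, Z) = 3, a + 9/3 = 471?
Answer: 189/34 ≈ 5.5588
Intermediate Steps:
a = 468 (a = -3 + 471 = 468)
(v(-16, 18) - 381)/(-2*268 + a) = (3 - 381)/(-2*268 + 468) = -378/(-536 + 468) = -378/(-68) = -378*(-1/68) = 189/34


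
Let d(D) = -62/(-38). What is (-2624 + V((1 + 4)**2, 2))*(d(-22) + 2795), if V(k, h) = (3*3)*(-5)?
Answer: -141819984/19 ≈ -7.4642e+6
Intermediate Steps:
d(D) = 31/19 (d(D) = -62*(-1/38) = 31/19)
V(k, h) = -45 (V(k, h) = 9*(-5) = -45)
(-2624 + V((1 + 4)**2, 2))*(d(-22) + 2795) = (-2624 - 45)*(31/19 + 2795) = -2669*53136/19 = -141819984/19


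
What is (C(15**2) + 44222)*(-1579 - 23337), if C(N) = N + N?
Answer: -1113047552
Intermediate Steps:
C(N) = 2*N
(C(15**2) + 44222)*(-1579 - 23337) = (2*15**2 + 44222)*(-1579 - 23337) = (2*225 + 44222)*(-24916) = (450 + 44222)*(-24916) = 44672*(-24916) = -1113047552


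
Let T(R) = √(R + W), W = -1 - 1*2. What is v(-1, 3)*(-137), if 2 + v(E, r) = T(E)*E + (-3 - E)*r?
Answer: 1096 + 274*I ≈ 1096.0 + 274.0*I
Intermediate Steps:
W = -3 (W = -1 - 2 = -3)
T(R) = √(-3 + R) (T(R) = √(R - 3) = √(-3 + R))
v(E, r) = -2 + E*√(-3 + E) + r*(-3 - E) (v(E, r) = -2 + (√(-3 + E)*E + (-3 - E)*r) = -2 + (E*√(-3 + E) + r*(-3 - E)) = -2 + E*√(-3 + E) + r*(-3 - E))
v(-1, 3)*(-137) = (-2 - 3*3 - √(-3 - 1) - 1*(-1)*3)*(-137) = (-2 - 9 - √(-4) + 3)*(-137) = (-2 - 9 - 2*I + 3)*(-137) = (-8 - 2*I)*(-137) = 1096 + 274*I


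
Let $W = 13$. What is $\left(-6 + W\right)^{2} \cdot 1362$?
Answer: $66738$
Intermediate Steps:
$\left(-6 + W\right)^{2} \cdot 1362 = \left(-6 + 13\right)^{2} \cdot 1362 = 7^{2} \cdot 1362 = 49 \cdot 1362 = 66738$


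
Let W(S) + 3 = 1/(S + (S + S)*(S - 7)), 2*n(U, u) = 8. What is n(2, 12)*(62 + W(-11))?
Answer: 90864/385 ≈ 236.01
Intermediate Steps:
n(U, u) = 4 (n(U, u) = (1/2)*8 = 4)
W(S) = -3 + 1/(S + 2*S*(-7 + S)) (W(S) = -3 + 1/(S + (S + S)*(S - 7)) = -3 + 1/(S + (2*S)*(-7 + S)) = -3 + 1/(S + 2*S*(-7 + S)))
n(2, 12)*(62 + W(-11)) = 4*(62 + (1 - 6*(-11)**2 + 39*(-11))/((-11)*(-13 + 2*(-11)))) = 4*(62 - (1 - 6*121 - 429)/(11*(-13 - 22))) = 4*(62 - 1/11*(1 - 726 - 429)/(-35)) = 4*(62 - 1/11*(-1/35)*(-1154)) = 4*(62 - 1154/385) = 4*(22716/385) = 90864/385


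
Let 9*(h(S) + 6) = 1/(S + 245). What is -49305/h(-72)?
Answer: 76767885/9341 ≈ 8218.4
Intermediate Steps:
h(S) = -6 + 1/(9*(245 + S)) (h(S) = -6 + 1/(9*(S + 245)) = -6 + 1/(9*(245 + S)))
-49305/h(-72) = -49305*9*(245 - 72)/(-13229 - 54*(-72)) = -49305*1557/(-13229 + 3888) = -49305/((⅑)*(1/173)*(-9341)) = -49305/(-9341/1557) = -49305*(-1557/9341) = 76767885/9341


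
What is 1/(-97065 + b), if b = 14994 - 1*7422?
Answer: -1/89493 ≈ -1.1174e-5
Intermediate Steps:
b = 7572 (b = 14994 - 7422 = 7572)
1/(-97065 + b) = 1/(-97065 + 7572) = 1/(-89493) = -1/89493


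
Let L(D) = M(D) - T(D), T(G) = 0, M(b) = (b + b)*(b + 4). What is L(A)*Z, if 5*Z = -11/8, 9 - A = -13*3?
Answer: -6864/5 ≈ -1372.8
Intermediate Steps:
A = 48 (A = 9 - (-13)*3 = 9 - 1*(-39) = 9 + 39 = 48)
M(b) = 2*b*(4 + b) (M(b) = (2*b)*(4 + b) = 2*b*(4 + b))
L(D) = 2*D*(4 + D) (L(D) = 2*D*(4 + D) - 1*0 = 2*D*(4 + D) + 0 = 2*D*(4 + D))
Z = -11/40 (Z = (-11/8)/5 = (-11*⅛)/5 = (⅕)*(-11/8) = -11/40 ≈ -0.27500)
L(A)*Z = (2*48*(4 + 48))*(-11/40) = (2*48*52)*(-11/40) = 4992*(-11/40) = -6864/5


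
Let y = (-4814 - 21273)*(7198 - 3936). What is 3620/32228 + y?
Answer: -685616811353/8057 ≈ -8.5096e+7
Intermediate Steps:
y = -85095794 (y = -26087*3262 = -85095794)
3620/32228 + y = 3620/32228 - 85095794 = 3620*(1/32228) - 85095794 = 905/8057 - 85095794 = -685616811353/8057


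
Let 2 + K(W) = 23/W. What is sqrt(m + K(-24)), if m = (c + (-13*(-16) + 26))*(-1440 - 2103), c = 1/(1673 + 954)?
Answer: 5*I*sqrt(32955802757562)/31524 ≈ 910.53*I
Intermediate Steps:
K(W) = -2 + 23/W
c = 1/2627 ≈ 0.00038066
m = -2177949417/2627 (m = (1/2627 + (-13*(-16) + 26))*(-1440 - 2103) = (1/2627 + (208 + 26))*(-3543) = (1/2627 + 234)*(-3543) = (614719/2627)*(-3543) = -2177949417/2627 ≈ -8.2906e+5)
sqrt(m + K(-24)) = sqrt(-2177949417/2627 + (-2 + 23/(-24))) = sqrt(-2177949417/2627 + (-2 + 23*(-1/24))) = sqrt(-2177949417/2627 + (-2 - 23/24)) = sqrt(-2177949417/2627 - 71/24) = sqrt(-52270972525/63048) = 5*I*sqrt(32955802757562)/31524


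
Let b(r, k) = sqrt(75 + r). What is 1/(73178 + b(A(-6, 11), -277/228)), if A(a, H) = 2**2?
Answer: 73178/5355019605 - sqrt(79)/5355019605 ≈ 1.3664e-5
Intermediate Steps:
A(a, H) = 4
1/(73178 + b(A(-6, 11), -277/228)) = 1/(73178 + sqrt(75 + 4)) = 1/(73178 + sqrt(79))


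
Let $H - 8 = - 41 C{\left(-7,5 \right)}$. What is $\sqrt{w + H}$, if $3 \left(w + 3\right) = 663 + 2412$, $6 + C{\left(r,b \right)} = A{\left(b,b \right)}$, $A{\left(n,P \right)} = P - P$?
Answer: $2 \sqrt{319} \approx 35.721$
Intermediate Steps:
$A{\left(n,P \right)} = 0$
$C{\left(r,b \right)} = -6$ ($C{\left(r,b \right)} = -6 + 0 = -6$)
$w = 1022$ ($w = -3 + \frac{663 + 2412}{3} = -3 + \frac{1}{3} \cdot 3075 = -3 + 1025 = 1022$)
$H = 254$ ($H = 8 - -246 = 8 + 246 = 254$)
$\sqrt{w + H} = \sqrt{1022 + 254} = \sqrt{1276} = 2 \sqrt{319}$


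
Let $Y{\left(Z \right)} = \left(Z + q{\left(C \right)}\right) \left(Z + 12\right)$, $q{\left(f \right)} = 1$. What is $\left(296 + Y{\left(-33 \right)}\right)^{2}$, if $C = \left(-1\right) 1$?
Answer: $937024$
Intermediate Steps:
$C = -1$
$Y{\left(Z \right)} = \left(1 + Z\right) \left(12 + Z\right)$ ($Y{\left(Z \right)} = \left(Z + 1\right) \left(Z + 12\right) = \left(1 + Z\right) \left(12 + Z\right)$)
$\left(296 + Y{\left(-33 \right)}\right)^{2} = \left(296 + \left(12 + \left(-33\right)^{2} + 13 \left(-33\right)\right)\right)^{2} = \left(296 + \left(12 + 1089 - 429\right)\right)^{2} = \left(296 + 672\right)^{2} = 968^{2} = 937024$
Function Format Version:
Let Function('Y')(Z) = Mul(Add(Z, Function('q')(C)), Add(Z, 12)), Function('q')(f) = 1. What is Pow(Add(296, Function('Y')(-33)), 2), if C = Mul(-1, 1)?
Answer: 937024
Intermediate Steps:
C = -1
Function('Y')(Z) = Mul(Add(1, Z), Add(12, Z)) (Function('Y')(Z) = Mul(Add(Z, 1), Add(Z, 12)) = Mul(Add(1, Z), Add(12, Z)))
Pow(Add(296, Function('Y')(-33)), 2) = Pow(Add(296, Add(12, Pow(-33, 2), Mul(13, -33))), 2) = Pow(Add(296, Add(12, 1089, -429)), 2) = Pow(Add(296, 672), 2) = Pow(968, 2) = 937024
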